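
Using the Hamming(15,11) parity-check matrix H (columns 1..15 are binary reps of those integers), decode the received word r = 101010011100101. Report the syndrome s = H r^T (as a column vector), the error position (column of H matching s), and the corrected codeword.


s = (1, 1, 1, 0)^T, error position = 14, corrected codeword c = 101010011100111

Compute s = H r^T mod 2 one row at a time:
  s_1 = 1 + 1 + 1 + 0 + 0 + 1 + 0 + 1 = 5 ≡ 1 (mod 2).
  s_2 = 0 + 1 + 0 + 0 + 0 + 1 + 0 + 1 = 3 ≡ 1 (mod 2).
  s_3 = 0 + 1 + 0 + 0 + 1 + 0 + 0 + 1 = 3 ≡ 1 (mod 2).
  s_4 = 1 + 1 + 1 + 0 + 1 + 0 + 1 + 1 = 6 ≡ 0 (mod 2).
s = (1, 1, 1, 0)^T — this equals column 14 of H (binary 1110), so error is at position 14.
Correct: flip bit 14 of r = 101010011100101 to get c = 101010011100111.


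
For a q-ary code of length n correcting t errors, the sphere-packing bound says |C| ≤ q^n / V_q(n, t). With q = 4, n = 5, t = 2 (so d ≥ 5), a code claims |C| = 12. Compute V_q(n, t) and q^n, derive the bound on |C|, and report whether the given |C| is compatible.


V_q(n, t) = 106, q^n = 1024, Hamming bound = 9, |C| = 12 > bound (violated).

Step 1: Compute V_q(n, t) = Σ_{j=0}^2 C(n, j) (q−1)^j.
  j = 0: C(5,0)·(3)^0 = 1·1 = 1.
  j = 1: C(5,1)·(3)^1 = 5·3 = 15.
  j = 2: C(5,2)·(3)^2 = 10·9 = 90.
  V_q(n, t) = 1 + 15 + 90 = 106.
Step 2: q^n = 4^5 = 1024.
Step 3: Hamming bound ⌊q^n / V_q(n,t)⌋ = ⌊1024/106⌋ = 9.
Step 4: Compare |C| = 12 to 9: violated.
The claimed |C| lies above the Hamming bound, so no 4-ary code of length 5 with d ≥ 5 can have 12 codewords.


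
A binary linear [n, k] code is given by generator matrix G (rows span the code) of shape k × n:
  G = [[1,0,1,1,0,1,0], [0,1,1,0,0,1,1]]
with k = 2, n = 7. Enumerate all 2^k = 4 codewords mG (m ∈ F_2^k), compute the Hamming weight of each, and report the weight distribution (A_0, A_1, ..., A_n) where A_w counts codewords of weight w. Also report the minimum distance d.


Weight distribution: A_0 = 1, A_4 = 3. Minimum distance d = 4.

Enumerate all 2^2 = 4 messages m ∈ F_2^2.
For each, compute codeword c = mG in F_2^7, then tally its weight.
  m = 00 → c = 0000000, weight = 0.
  m = 10 → c = 1011010, weight = 4.
  m = 01 → c = 0110011, weight = 4.
  m = 11 → c = 1101001, weight = 4.
Tally weights:
  weight 0: 1 codewords.
  weight 4: 3 codewords.
Minimum distance d = smallest w > 0 with A_w > 0 = 4.
Sanity: Σ A_w = 4 = 2^2 = 4 ✓.


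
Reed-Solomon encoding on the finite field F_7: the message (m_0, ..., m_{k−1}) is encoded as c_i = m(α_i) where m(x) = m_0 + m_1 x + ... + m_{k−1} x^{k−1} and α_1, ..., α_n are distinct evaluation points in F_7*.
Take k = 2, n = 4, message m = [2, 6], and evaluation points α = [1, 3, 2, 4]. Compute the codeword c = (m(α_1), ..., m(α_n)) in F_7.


c = [1, 6, 0, 5]

Message polynomial: m(x) = 2 + 6·x (mod 7).
For each evaluation point α_i, compute m(α_i) mod 7:
  α_1 = 1: Horner steps 6 → 1, so m(1) = 1.
  α_2 = 3: Horner steps 6 → 6, so m(3) = 6.
  α_3 = 2: Horner steps 6 → 0, so m(2) = 0.
  α_4 = 4: Horner steps 6 → 5, so m(4) = 5.
Codeword c = [1, 6, 0, 5] ∈ F_7^4.


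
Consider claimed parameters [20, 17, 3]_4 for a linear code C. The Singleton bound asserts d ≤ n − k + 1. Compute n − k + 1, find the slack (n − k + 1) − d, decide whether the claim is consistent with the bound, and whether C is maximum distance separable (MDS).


Singleton RHS = n − k + 1 = 4, slack = 1, bound satisfied, not MDS.

Singleton bound: d ≤ n − k + 1.
Here n = 20, k = 17, so n − k + 1 = 4.
Given d = 3, check d ≤ 4: YES.
Slack = (n − k + 1) − d = 1.
The code is NOT MDS (slack = 1 > 0).
Description: the claimed parameters are [20, 17, 3]_4; such a code would be non-MDS.


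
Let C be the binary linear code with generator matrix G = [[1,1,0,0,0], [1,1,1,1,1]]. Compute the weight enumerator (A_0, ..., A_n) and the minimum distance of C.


Weight distribution: A_0 = 1, A_2 = 1, A_3 = 1, A_5 = 1. Minimum distance d = 2.

Enumerate all 2^2 = 4 messages m ∈ F_2^2.
For each, compute codeword c = mG in F_2^5, then tally its weight.
  m = 00 → c = 00000, weight = 0.
  m = 10 → c = 11000, weight = 2.
  m = 01 → c = 11111, weight = 5.
  m = 11 → c = 00111, weight = 3.
Tally weights:
  weight 0: 1 codewords.
  weight 2: 1 codewords.
  weight 3: 1 codewords.
  weight 5: 1 codewords.
Minimum distance d = smallest w > 0 with A_w > 0 = 2.
Sanity: Σ A_w = 4 = 2^2 = 4 ✓.


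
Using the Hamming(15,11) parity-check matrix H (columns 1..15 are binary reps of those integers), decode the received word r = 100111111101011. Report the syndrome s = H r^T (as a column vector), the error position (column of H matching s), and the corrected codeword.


s = (0, 1, 1, 1)^T, error position = 7, corrected codeword c = 100111011101011

Compute s = H r^T mod 2 one row at a time:
  s_1 = 1 + 1 + 1 + 0 + 1 + 0 + 1 + 1 = 6 ≡ 0 (mod 2).
  s_2 = 1 + 1 + 1 + 1 + 1 + 0 + 1 + 1 = 7 ≡ 1 (mod 2).
  s_3 = 0 + 0 + 1 + 1 + 1 + 0 + 1 + 1 = 5 ≡ 1 (mod 2).
  s_4 = 1 + 0 + 1 + 1 + 1 + 0 + 0 + 1 = 5 ≡ 1 (mod 2).
s = (0, 1, 1, 1)^T — this equals column 7 of H (binary 0111), so error is at position 7.
Correct: flip bit 7 of r = 100111111101011 to get c = 100111011101011.


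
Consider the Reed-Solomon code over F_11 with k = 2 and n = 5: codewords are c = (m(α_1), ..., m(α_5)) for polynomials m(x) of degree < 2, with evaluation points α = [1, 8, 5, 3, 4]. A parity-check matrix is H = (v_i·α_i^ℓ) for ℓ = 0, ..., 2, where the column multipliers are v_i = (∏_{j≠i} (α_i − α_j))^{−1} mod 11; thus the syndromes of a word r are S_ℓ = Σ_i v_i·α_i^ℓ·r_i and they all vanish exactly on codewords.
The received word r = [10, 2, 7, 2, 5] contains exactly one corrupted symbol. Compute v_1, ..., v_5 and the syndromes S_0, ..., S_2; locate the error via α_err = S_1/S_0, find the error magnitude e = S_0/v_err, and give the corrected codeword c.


S = (5, 4, 1), error at position 4, error magnitude e = 10, c = [10, 2, 7, 3, 5].

Step 1: column multipliers v_i = (∏_{j≠i}(α_i − α_j))^{−1} mod 11.
  i = 1 (α = 1): (1−8)(1−5)(1−3)(1−4) = (−7)·(−4)·(−2)·(−3) = 168 ≡ 3, so v_1 = 3^{−1} = 4 (mod 11).
  i = 2 (α = 8): (8−1)(8−5)(8−3)(8−4) = 7·3·5·4 = 420 ≡ 2, so v_2 = 2^{−1} = 6 (mod 11).
  i = 3 (α = 5): (5−1)(5−8)(5−3)(5−4) = 4·(−3)·2·1 = −24 ≡ 9, so v_3 = 9^{−1} = 5 (mod 11).
  i = 4 (α = 3): (3−1)(3−8)(3−5)(3−4) = 2·(−5)·(−2)·(−1) = −20 ≡ 2, so v_4 = 2^{−1} = 6 (mod 11).
  i = 5 (α = 4): (4−1)(4−8)(4−5)(4−3) = 3·(−4)·(−1)·1 = 12 ≡ 1, so v_5 = 1^{−1} = 1 (mod 11).
  v = [4, 6, 5, 6, 1].
Step 2: syndromes of r = [10, 2, 7, 2, 5] (all sums mod 11).
  S_0 = Σ v_i r_i = 4·10 + 6·2 + 5·7 + 6·2 + 1·5 = 104 ≡ 5.
  S_1 = Σ v_i α_i r_i = 4·1·10 + 6·8·2 + 5·5·7 + 6·3·2 + 1·4·5 = 367 ≡ 4.
  α_i^2 mod 11 = [1, 9, 3, 9, 5].
  S_2 = Σ v_i α_i^2 r_i = 4·1·10 + 6·9·2 + 5·3·7 + 6·9·2 + 1·5·5 = 386 ≡ 1.
  S = (5, 4, 1) ≠ 0, so r is not a codeword (an error is present).
Step 3: locate the error. For a single error e at position i, S_ℓ = v_i·e·α_i^ℓ, so α_err = S_1/S_0.
  S_0^{−1} = 5^{−1} = 9 (mod 11), so α_err = 4·9 = 36 ≡ 3 = α_4. Error position i = 4.
  Consistency check: S_2/S_1 = 1·3 = 3 ≡ 3 = α_err ✓ (single-error assumption holds).
Step 4: error magnitude e = S_0/v_4 = S_0·∏_{j≠4}(α_4 − α_j) = 5·2 = 10 ≡ 10 (mod 11).
Step 5: correct position 4: c_4 = r_4 − e = 2 − 10 ≡ 3 (mod 11). Hence c = [10, 2, 7, 3, 5].
  Check: interpolating c through the α_i gives m(x) = 8 + 2·x (degree < 2) with m(α_i) = c_i for every i, so c is indeed a codeword.


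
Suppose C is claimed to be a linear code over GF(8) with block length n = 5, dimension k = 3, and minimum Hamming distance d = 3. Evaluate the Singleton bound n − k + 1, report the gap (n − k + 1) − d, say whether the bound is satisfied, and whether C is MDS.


Singleton RHS = n − k + 1 = 3, slack = 0, bound satisfied, MDS.

Singleton bound: d ≤ n − k + 1.
Here n = 5, k = 3, so n − k + 1 = 3.
Given d = 3, check d ≤ 3: YES.
Slack = (n − k + 1) − d = 0.
The code is MDS (slack = 0).
Description: the claimed parameters are [5, 3, 3]_8; such a code would be MDS (meets Singleton bound).


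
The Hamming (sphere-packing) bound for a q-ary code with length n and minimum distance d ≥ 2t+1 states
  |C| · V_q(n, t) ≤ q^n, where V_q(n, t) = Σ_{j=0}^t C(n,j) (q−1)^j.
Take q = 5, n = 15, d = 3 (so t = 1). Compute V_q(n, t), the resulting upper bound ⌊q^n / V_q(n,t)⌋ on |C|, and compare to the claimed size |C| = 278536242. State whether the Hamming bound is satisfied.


V_q(n, t) = 61, q^n = 30517578125, Hamming bound = 500288165, |C| = 278536242 ≤ bound (satisfied).

Step 1: Compute V_q(n, t) = Σ_{j=0}^1 C(n, j) (q−1)^j.
  j = 0: C(15,0)·(4)^0 = 1·1 = 1.
  j = 1: C(15,1)·(4)^1 = 15·4 = 60.
  V_q(n, t) = 1 + 60 = 61.
Step 2: q^n = 5^15 = 30517578125.
Step 3: Hamming bound ⌊q^n / V_q(n,t)⌋ = ⌊30517578125/61⌋ = 500288165.
Step 4: Compare |C| = 278536242 to 500288165: satisfied.
The claimed |C| lies below the Hamming bound.


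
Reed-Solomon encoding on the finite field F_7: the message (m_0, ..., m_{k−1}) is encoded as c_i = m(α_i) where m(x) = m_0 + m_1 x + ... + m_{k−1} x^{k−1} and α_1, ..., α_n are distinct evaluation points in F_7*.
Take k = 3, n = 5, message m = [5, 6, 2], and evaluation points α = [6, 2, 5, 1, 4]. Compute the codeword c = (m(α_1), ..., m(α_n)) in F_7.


c = [1, 4, 1, 6, 5]

Message polynomial: m(x) = 5 + 6·x + 2·x^2 (mod 7).
For each evaluation point α_i, compute m(α_i) mod 7:
  α_1 = 6: Horner steps 2 → 4 → 1, so m(6) = 1.
  α_2 = 2: Horner steps 2 → 3 → 4, so m(2) = 4.
  α_3 = 5: Horner steps 2 → 2 → 1, so m(5) = 1.
  α_4 = 1: Horner steps 2 → 1 → 6, so m(1) = 6.
  α_5 = 4: Horner steps 2 → 0 → 5, so m(4) = 5.
Codeword c = [1, 4, 1, 6, 5] ∈ F_7^5.


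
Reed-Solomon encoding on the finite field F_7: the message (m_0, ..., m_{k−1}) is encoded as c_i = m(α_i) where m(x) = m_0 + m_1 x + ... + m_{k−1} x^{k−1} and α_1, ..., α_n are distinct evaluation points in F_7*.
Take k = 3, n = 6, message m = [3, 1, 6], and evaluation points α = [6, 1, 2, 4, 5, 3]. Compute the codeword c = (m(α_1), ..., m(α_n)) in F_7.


c = [1, 3, 1, 5, 4, 4]

Message polynomial: m(x) = 3 + 1·x + 6·x^2 (mod 7).
For each evaluation point α_i, compute m(α_i) mod 7:
  α_1 = 6: Horner steps 6 → 2 → 1, so m(6) = 1.
  α_2 = 1: Horner steps 6 → 0 → 3, so m(1) = 3.
  α_3 = 2: Horner steps 6 → 6 → 1, so m(2) = 1.
  α_4 = 4: Horner steps 6 → 4 → 5, so m(4) = 5.
  α_5 = 5: Horner steps 6 → 3 → 4, so m(5) = 4.
  α_6 = 3: Horner steps 6 → 5 → 4, so m(3) = 4.
Codeword c = [1, 3, 1, 5, 4, 4] ∈ F_7^6.


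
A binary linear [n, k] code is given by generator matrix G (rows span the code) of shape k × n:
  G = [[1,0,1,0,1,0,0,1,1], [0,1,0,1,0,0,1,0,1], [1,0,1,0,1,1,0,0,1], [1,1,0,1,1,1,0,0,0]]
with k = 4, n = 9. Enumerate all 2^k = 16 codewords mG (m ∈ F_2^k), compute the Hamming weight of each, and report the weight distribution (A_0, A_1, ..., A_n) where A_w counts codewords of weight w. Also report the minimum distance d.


Weight distribution: A_0 = 1, A_2 = 2, A_4 = 3, A_5 = 6, A_6 = 2, A_7 = 2. Minimum distance d = 2.

Enumerate all 2^4 = 16 messages m ∈ F_2^4.
For each, compute codeword c = mG in F_2^9, then tally its weight.
  m = 0000 → c = 000000000, weight = 0.
  m = 1000 → c = 101010011, weight = 5.
  m = 0100 → c = 010100101, weight = 4.
  m = 1100 → c = 111110110, weight = 7.
  m = 0010 → c = 101011001, weight = 5.
  m = 1010 → c = 000001010, weight = 2.
  m = 0110 → c = 111111100, weight = 7.
  m = 1110 → c = 010101111, weight = 6.
  m = 0001 → c = 110111000, weight = 5.
  m = 1001 → c = 011101011, weight = 6.
  m = 0101 → c = 100011101, weight = 5.
  m = 1101 → c = 001001110, weight = 4.
  m = 0011 → c = 011100001, weight = 4.
  m = 1011 → c = 110110010, weight = 5.
  m = 0111 → c = 001000100, weight = 2.
  m = 1111 → c = 100010111, weight = 5.
Tally weights:
  weight 0: 1 codewords.
  weight 2: 2 codewords.
  weight 4: 3 codewords.
  weight 5: 6 codewords.
  weight 6: 2 codewords.
  weight 7: 2 codewords.
Minimum distance d = smallest w > 0 with A_w > 0 = 2.
Sanity: Σ A_w = 16 = 2^4 = 16 ✓.


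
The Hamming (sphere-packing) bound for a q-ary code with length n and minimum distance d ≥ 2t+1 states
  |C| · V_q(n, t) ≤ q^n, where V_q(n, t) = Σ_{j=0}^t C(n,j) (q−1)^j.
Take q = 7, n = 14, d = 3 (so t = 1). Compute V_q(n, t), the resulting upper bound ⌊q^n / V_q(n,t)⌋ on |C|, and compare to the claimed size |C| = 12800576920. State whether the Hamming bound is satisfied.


V_q(n, t) = 85, q^n = 678223072849, Hamming bound = 7979094974, |C| = 12800576920 > bound (violated).

Step 1: Compute V_q(n, t) = Σ_{j=0}^1 C(n, j) (q−1)^j.
  j = 0: C(14,0)·(6)^0 = 1·1 = 1.
  j = 1: C(14,1)·(6)^1 = 14·6 = 84.
  V_q(n, t) = 1 + 84 = 85.
Step 2: q^n = 7^14 = 678223072849.
Step 3: Hamming bound ⌊q^n / V_q(n,t)⌋ = ⌊678223072849/85⌋ = 7979094974.
Step 4: Compare |C| = 12800576920 to 7979094974: violated.
The claimed |C| lies above the Hamming bound, so no 7-ary code of length 14 with d ≥ 3 can have 12800576920 codewords.


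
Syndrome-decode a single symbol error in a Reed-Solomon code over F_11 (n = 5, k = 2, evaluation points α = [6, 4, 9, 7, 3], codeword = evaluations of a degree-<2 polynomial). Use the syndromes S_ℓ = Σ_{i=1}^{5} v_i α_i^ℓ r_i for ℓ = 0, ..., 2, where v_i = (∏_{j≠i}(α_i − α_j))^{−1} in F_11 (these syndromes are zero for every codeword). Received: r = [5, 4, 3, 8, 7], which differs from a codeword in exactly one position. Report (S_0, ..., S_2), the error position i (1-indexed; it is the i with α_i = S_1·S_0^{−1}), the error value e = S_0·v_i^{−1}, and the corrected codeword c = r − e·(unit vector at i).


S = (9, 3, 1), error at position 2, error magnitude e = 5, c = [5, 10, 3, 8, 7].

Step 1: column multipliers v_i = (∏_{j≠i}(α_i − α_j))^{−1} mod 11.
  i = 1 (α = 6): (6−4)(6−9)(6−7)(6−3) = 2·(−3)·(−1)·3 = 18 ≡ 7, so v_1 = 7^{−1} = 8 (mod 11).
  i = 2 (α = 4): (4−6)(4−9)(4−7)(4−3) = (−2)·(−5)·(−3)·1 = −30 ≡ 3, so v_2 = 3^{−1} = 4 (mod 11).
  i = 3 (α = 9): (9−6)(9−4)(9−7)(9−3) = 3·5·2·6 = 180 ≡ 4, so v_3 = 4^{−1} = 3 (mod 11).
  i = 4 (α = 7): (7−6)(7−4)(7−9)(7−3) = 1·3·(−2)·4 = −24 ≡ 9, so v_4 = 9^{−1} = 5 (mod 11).
  i = 5 (α = 3): (3−6)(3−4)(3−9)(3−7) = (−3)·(−1)·(−6)·(−4) = 72 ≡ 6, so v_5 = 6^{−1} = 2 (mod 11).
  v = [8, 4, 3, 5, 2].
Step 2: syndromes of r = [5, 4, 3, 8, 7] (all sums mod 11).
  S_0 = Σ v_i r_i = 8·5 + 4·4 + 3·3 + 5·8 + 2·7 = 119 ≡ 9.
  S_1 = Σ v_i α_i r_i = 8·6·5 + 4·4·4 + 3·9·3 + 5·7·8 + 2·3·7 = 707 ≡ 3.
  α_i^2 mod 11 = [3, 5, 4, 5, 9].
  S_2 = Σ v_i α_i^2 r_i = 8·3·5 + 4·5·4 + 3·4·3 + 5·5·8 + 2·9·7 = 562 ≡ 1.
  S = (9, 3, 1) ≠ 0, so r is not a codeword (an error is present).
Step 3: locate the error. For a single error e at position i, S_ℓ = v_i·e·α_i^ℓ, so α_err = S_1/S_0.
  S_0^{−1} = 9^{−1} = 5 (mod 11), so α_err = 3·5 = 15 ≡ 4 = α_2. Error position i = 2.
  Consistency check: S_2/S_1 = 1·4 = 4 ≡ 4 = α_err ✓ (single-error assumption holds).
Step 4: error magnitude e = S_0/v_2 = S_0·∏_{j≠2}(α_2 − α_j) = 9·3 = 27 ≡ 5 (mod 11).
Step 5: correct position 2: c_2 = r_2 − e = 4 − 5 ≡ 10 (mod 11). Hence c = [5, 10, 3, 8, 7].
  Check: interpolating c through the α_i gives m(x) = 9 + 3·x (degree < 2) with m(α_i) = c_i for every i, so c is indeed a codeword.


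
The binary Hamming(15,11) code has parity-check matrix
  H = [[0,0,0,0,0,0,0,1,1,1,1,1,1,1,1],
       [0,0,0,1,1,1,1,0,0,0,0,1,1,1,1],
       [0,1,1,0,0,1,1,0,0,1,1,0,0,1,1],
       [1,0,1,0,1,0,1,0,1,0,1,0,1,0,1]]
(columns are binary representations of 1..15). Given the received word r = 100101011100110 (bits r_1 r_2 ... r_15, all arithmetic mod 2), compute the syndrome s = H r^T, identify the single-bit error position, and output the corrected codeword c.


s = (1, 0, 1, 1)^T, error position = 11, corrected codeword c = 100101011110110

Compute s = H r^T mod 2 one row at a time:
  s_1 = 1 + 1 + 1 + 0 + 0 + 1 + 1 + 0 = 5 ≡ 1 (mod 2).
  s_2 = 1 + 0 + 1 + 0 + 0 + 1 + 1 + 0 = 4 ≡ 0 (mod 2).
  s_3 = 0 + 0 + 1 + 0 + 1 + 0 + 1 + 0 = 3 ≡ 1 (mod 2).
  s_4 = 1 + 0 + 0 + 0 + 1 + 0 + 1 + 0 = 3 ≡ 1 (mod 2).
s = (1, 0, 1, 1)^T — this equals column 11 of H (binary 1011), so error is at position 11.
Correct: flip bit 11 of r = 100101011100110 to get c = 100101011110110.


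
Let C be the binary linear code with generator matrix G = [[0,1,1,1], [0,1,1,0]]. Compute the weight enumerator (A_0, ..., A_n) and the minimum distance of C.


Weight distribution: A_0 = 1, A_1 = 1, A_2 = 1, A_3 = 1. Minimum distance d = 1.

Enumerate all 2^2 = 4 messages m ∈ F_2^2.
For each, compute codeword c = mG in F_2^4, then tally its weight.
  m = 00 → c = 0000, weight = 0.
  m = 10 → c = 0111, weight = 3.
  m = 01 → c = 0110, weight = 2.
  m = 11 → c = 0001, weight = 1.
Tally weights:
  weight 0: 1 codewords.
  weight 1: 1 codewords.
  weight 2: 1 codewords.
  weight 3: 1 codewords.
Minimum distance d = smallest w > 0 with A_w > 0 = 1.
Sanity: Σ A_w = 4 = 2^2 = 4 ✓.


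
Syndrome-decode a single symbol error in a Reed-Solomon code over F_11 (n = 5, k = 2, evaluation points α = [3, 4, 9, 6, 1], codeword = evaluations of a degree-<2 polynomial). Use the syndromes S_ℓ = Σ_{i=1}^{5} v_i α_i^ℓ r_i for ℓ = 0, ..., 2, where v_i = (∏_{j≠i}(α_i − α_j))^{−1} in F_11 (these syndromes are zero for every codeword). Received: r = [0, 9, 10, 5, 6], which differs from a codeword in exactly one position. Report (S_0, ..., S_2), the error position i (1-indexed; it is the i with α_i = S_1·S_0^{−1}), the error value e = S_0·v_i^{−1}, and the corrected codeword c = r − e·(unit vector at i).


S = (10, 10, 10), error at position 5, error magnitude e = 2, c = [0, 9, 10, 5, 4].

Step 1: column multipliers v_i = (∏_{j≠i}(α_i − α_j))^{−1} mod 11.
  i = 1 (α = 3): (3−4)(3−9)(3−6)(3−1) = (−1)·(−6)·(−3)·2 = −36 ≡ 8, so v_1 = 8^{−1} = 7 (mod 11).
  i = 2 (α = 4): (4−3)(4−9)(4−6)(4−1) = 1·(−5)·(−2)·3 = 30 ≡ 8, so v_2 = 8^{−1} = 7 (mod 11).
  i = 3 (α = 9): (9−3)(9−4)(9−6)(9−1) = 6·5·3·8 = 720 ≡ 5, so v_3 = 5^{−1} = 9 (mod 11).
  i = 4 (α = 6): (6−3)(6−4)(6−9)(6−1) = 3·2·(−3)·5 = −90 ≡ 9, so v_4 = 9^{−1} = 5 (mod 11).
  i = 5 (α = 1): (1−3)(1−4)(1−9)(1−6) = (−2)·(−3)·(−8)·(−5) = 240 ≡ 9, so v_5 = 9^{−1} = 5 (mod 11).
  v = [7, 7, 9, 5, 5].
Step 2: syndromes of r = [0, 9, 10, 5, 6] (all sums mod 11).
  S_0 = Σ v_i r_i = 7·0 + 7·9 + 9·10 + 5·5 + 5·6 = 208 ≡ 10.
  S_1 = Σ v_i α_i r_i = 7·3·0 + 7·4·9 + 9·9·10 + 5·6·5 + 5·1·6 = 1242 ≡ 10.
  α_i^2 mod 11 = [9, 5, 4, 3, 1].
  S_2 = Σ v_i α_i^2 r_i = 7·9·0 + 7·5·9 + 9·4·10 + 5·3·5 + 5·1·6 = 780 ≡ 10.
  S = (10, 10, 10) ≠ 0, so r is not a codeword (an error is present).
Step 3: locate the error. For a single error e at position i, S_ℓ = v_i·e·α_i^ℓ, so α_err = S_1/S_0.
  S_0^{−1} = 10^{−1} = 10 (mod 11), so α_err = 10·10 = 100 ≡ 1 = α_5. Error position i = 5.
  Consistency check: S_2/S_1 = 10·10 = 100 ≡ 1 = α_err ✓ (single-error assumption holds).
Step 4: error magnitude e = S_0/v_5 = S_0·∏_{j≠5}(α_5 − α_j) = 10·9 = 90 ≡ 2 (mod 11).
Step 5: correct position 5: c_5 = r_5 − e = 6 − 2 ≡ 4 (mod 11). Hence c = [0, 9, 10, 5, 4].
  Check: interpolating c through the α_i gives m(x) = 6 + 9·x (degree < 2) with m(α_i) = c_i for every i, so c is indeed a codeword.


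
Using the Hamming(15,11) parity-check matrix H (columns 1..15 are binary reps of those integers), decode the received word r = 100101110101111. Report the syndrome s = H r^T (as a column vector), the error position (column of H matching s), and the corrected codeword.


s = (0, 1, 1, 0)^T, error position = 6, corrected codeword c = 100100110101111

Compute s = H r^T mod 2 one row at a time:
  s_1 = 1 + 0 + 1 + 0 + 1 + 1 + 1 + 1 = 6 ≡ 0 (mod 2).
  s_2 = 1 + 0 + 1 + 1 + 1 + 1 + 1 + 1 = 7 ≡ 1 (mod 2).
  s_3 = 0 + 0 + 1 + 1 + 1 + 0 + 1 + 1 = 5 ≡ 1 (mod 2).
  s_4 = 1 + 0 + 0 + 1 + 0 + 0 + 1 + 1 = 4 ≡ 0 (mod 2).
s = (0, 1, 1, 0)^T — this equals column 6 of H (binary 0110), so error is at position 6.
Correct: flip bit 6 of r = 100101110101111 to get c = 100100110101111.


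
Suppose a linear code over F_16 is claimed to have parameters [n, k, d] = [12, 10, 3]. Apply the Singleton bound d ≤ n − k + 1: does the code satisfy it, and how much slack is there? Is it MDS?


Singleton RHS = n − k + 1 = 3, slack = 0, bound satisfied, MDS.

Singleton bound: d ≤ n − k + 1.
Here n = 12, k = 10, so n − k + 1 = 3.
Given d = 3, check d ≤ 3: YES.
Slack = (n − k + 1) − d = 0.
The code is MDS (slack = 0).
Description: the claimed parameters are [12, 10, 3]_16; such a code would be MDS (meets Singleton bound).


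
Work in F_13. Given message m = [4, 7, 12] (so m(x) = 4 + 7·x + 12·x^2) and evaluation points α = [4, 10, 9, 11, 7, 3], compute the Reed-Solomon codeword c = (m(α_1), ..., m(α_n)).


c = [3, 0, 12, 12, 4, 3]

Message polynomial: m(x) = 4 + 7·x + 12·x^2 (mod 13).
For each evaluation point α_i, compute m(α_i) mod 13:
  α_1 = 4: Horner steps 12 → 3 → 3, so m(4) = 3.
  α_2 = 10: Horner steps 12 → 10 → 0, so m(10) = 0.
  α_3 = 9: Horner steps 12 → 11 → 12, so m(9) = 12.
  α_4 = 11: Horner steps 12 → 9 → 12, so m(11) = 12.
  α_5 = 7: Horner steps 12 → 0 → 4, so m(7) = 4.
  α_6 = 3: Horner steps 12 → 4 → 3, so m(3) = 3.
Codeword c = [3, 0, 12, 12, 4, 3] ∈ F_13^6.


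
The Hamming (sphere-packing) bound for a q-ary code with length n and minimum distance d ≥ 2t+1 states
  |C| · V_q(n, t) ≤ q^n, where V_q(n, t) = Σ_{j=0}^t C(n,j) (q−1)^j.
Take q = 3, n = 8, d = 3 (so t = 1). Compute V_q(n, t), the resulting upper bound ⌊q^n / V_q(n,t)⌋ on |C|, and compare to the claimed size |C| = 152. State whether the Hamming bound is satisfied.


V_q(n, t) = 17, q^n = 6561, Hamming bound = 385, |C| = 152 ≤ bound (satisfied).

Step 1: Compute V_q(n, t) = Σ_{j=0}^1 C(n, j) (q−1)^j.
  j = 0: C(8,0)·(2)^0 = 1·1 = 1.
  j = 1: C(8,1)·(2)^1 = 8·2 = 16.
  V_q(n, t) = 1 + 16 = 17.
Step 2: q^n = 3^8 = 6561.
Step 3: Hamming bound ⌊q^n / V_q(n,t)⌋ = ⌊6561/17⌋ = 385.
Step 4: Compare |C| = 152 to 385: satisfied.
The claimed |C| lies below the Hamming bound.


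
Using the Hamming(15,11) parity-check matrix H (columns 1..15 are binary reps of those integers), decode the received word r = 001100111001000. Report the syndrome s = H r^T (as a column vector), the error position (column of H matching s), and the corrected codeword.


s = (1, 1, 0, 1)^T, error position = 13, corrected codeword c = 001100111001100

Compute s = H r^T mod 2 one row at a time:
  s_1 = 1 + 1 + 0 + 0 + 1 + 0 + 0 + 0 = 3 ≡ 1 (mod 2).
  s_2 = 1 + 0 + 0 + 1 + 1 + 0 + 0 + 0 = 3 ≡ 1 (mod 2).
  s_3 = 0 + 1 + 0 + 1 + 0 + 0 + 0 + 0 = 2 ≡ 0 (mod 2).
  s_4 = 0 + 1 + 0 + 1 + 1 + 0 + 0 + 0 = 3 ≡ 1 (mod 2).
s = (1, 1, 0, 1)^T — this equals column 13 of H (binary 1101), so error is at position 13.
Correct: flip bit 13 of r = 001100111001000 to get c = 001100111001100.


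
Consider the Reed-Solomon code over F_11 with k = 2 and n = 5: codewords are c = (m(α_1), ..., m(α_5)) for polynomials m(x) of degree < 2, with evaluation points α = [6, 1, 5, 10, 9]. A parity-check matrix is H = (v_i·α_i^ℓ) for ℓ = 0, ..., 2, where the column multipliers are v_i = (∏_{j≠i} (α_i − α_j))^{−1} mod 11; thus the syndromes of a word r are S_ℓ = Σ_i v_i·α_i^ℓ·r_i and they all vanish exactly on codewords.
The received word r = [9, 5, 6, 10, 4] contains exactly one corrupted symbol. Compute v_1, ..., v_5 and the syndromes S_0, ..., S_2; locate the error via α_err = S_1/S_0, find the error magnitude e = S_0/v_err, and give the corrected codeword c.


S = (10, 2, 7), error at position 5, error magnitude e = 8, c = [9, 5, 6, 10, 7].

Step 1: column multipliers v_i = (∏_{j≠i}(α_i − α_j))^{−1} mod 11.
  i = 1 (α = 6): (6−1)(6−5)(6−10)(6−9) = 5·1·(−4)·(−3) = 60 ≡ 5, so v_1 = 5^{−1} = 9 (mod 11).
  i = 2 (α = 1): (1−6)(1−5)(1−10)(1−9) = (−5)·(−4)·(−9)·(−8) = 1440 ≡ 10, so v_2 = 10^{−1} = 10 (mod 11).
  i = 3 (α = 5): (5−6)(5−1)(5−10)(5−9) = (−1)·4·(−5)·(−4) = −80 ≡ 8, so v_3 = 8^{−1} = 7 (mod 11).
  i = 4 (α = 10): (10−6)(10−1)(10−5)(10−9) = 4·9·5·1 = 180 ≡ 4, so v_4 = 4^{−1} = 3 (mod 11).
  i = 5 (α = 9): (9−6)(9−1)(9−5)(9−10) = 3·8·4·(−1) = −96 ≡ 3, so v_5 = 3^{−1} = 4 (mod 11).
  v = [9, 10, 7, 3, 4].
Step 2: syndromes of r = [9, 5, 6, 10, 4] (all sums mod 11).
  S_0 = Σ v_i r_i = 9·9 + 10·5 + 7·6 + 3·10 + 4·4 = 219 ≡ 10.
  S_1 = Σ v_i α_i r_i = 9·6·9 + 10·1·5 + 7·5·6 + 3·10·10 + 4·9·4 = 1190 ≡ 2.
  α_i^2 mod 11 = [3, 1, 3, 1, 4].
  S_2 = Σ v_i α_i^2 r_i = 9·3·9 + 10·1·5 + 7·3·6 + 3·1·10 + 4·4·4 = 513 ≡ 7.
  S = (10, 2, 7) ≠ 0, so r is not a codeword (an error is present).
Step 3: locate the error. For a single error e at position i, S_ℓ = v_i·e·α_i^ℓ, so α_err = S_1/S_0.
  S_0^{−1} = 10^{−1} = 10 (mod 11), so α_err = 2·10 = 20 ≡ 9 = α_5. Error position i = 5.
  Consistency check: S_2/S_1 = 7·6 = 42 ≡ 9 = α_err ✓ (single-error assumption holds).
Step 4: error magnitude e = S_0/v_5 = S_0·∏_{j≠5}(α_5 − α_j) = 10·3 = 30 ≡ 8 (mod 11).
Step 5: correct position 5: c_5 = r_5 − e = 4 − 8 ≡ 7 (mod 11). Hence c = [9, 5, 6, 10, 7].
  Check: interpolating c through the α_i gives m(x) = 2 + 3·x (degree < 2) with m(α_i) = c_i for every i, so c is indeed a codeword.


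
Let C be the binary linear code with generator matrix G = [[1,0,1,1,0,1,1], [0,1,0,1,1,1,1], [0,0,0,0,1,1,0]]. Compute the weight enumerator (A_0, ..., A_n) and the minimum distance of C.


Weight distribution: A_0 = 1, A_2 = 1, A_3 = 1, A_4 = 2, A_5 = 3. Minimum distance d = 2.

Enumerate all 2^3 = 8 messages m ∈ F_2^3.
For each, compute codeword c = mG in F_2^7, then tally its weight.
  m = 000 → c = 0000000, weight = 0.
  m = 100 → c = 1011011, weight = 5.
  m = 010 → c = 0101111, weight = 5.
  m = 110 → c = 1110100, weight = 4.
  m = 001 → c = 0000110, weight = 2.
  m = 101 → c = 1011101, weight = 5.
  m = 011 → c = 0101001, weight = 3.
  m = 111 → c = 1110010, weight = 4.
Tally weights:
  weight 0: 1 codewords.
  weight 2: 1 codewords.
  weight 3: 1 codewords.
  weight 4: 2 codewords.
  weight 5: 3 codewords.
Minimum distance d = smallest w > 0 with A_w > 0 = 2.
Sanity: Σ A_w = 8 = 2^3 = 8 ✓.


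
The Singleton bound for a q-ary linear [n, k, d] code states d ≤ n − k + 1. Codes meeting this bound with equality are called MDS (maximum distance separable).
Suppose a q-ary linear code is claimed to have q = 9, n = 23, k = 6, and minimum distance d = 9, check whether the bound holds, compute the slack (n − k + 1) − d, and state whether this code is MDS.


Singleton RHS = n − k + 1 = 18, slack = 9, bound satisfied, not MDS.

Singleton bound: d ≤ n − k + 1.
Here n = 23, k = 6, so n − k + 1 = 18.
Given d = 9, check d ≤ 18: YES.
Slack = (n − k + 1) − d = 9.
The code is NOT MDS (slack = 9 > 0).
Description: the claimed parameters are [23, 6, 9]_9; such a code would be non-MDS.


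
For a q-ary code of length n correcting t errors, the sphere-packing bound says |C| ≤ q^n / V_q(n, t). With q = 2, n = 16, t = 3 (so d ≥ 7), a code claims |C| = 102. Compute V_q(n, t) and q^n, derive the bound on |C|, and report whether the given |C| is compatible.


V_q(n, t) = 697, q^n = 65536, Hamming bound = 94, |C| = 102 > bound (violated).

Step 1: Compute V_q(n, t) = Σ_{j=0}^3 C(n, j) (q−1)^j.
  j = 0: C(16,0)·(1)^0 = 1·1 = 1.
  j = 1: C(16,1)·(1)^1 = 16·1 = 16.
  j = 2: C(16,2)·(1)^2 = 120·1 = 120.
  j = 3: C(16,3)·(1)^3 = 560·1 = 560.
  V_q(n, t) = 1 + 16 + 120 + 560 = 697.
Step 2: q^n = 2^16 = 65536.
Step 3: Hamming bound ⌊q^n / V_q(n,t)⌋ = ⌊65536/697⌋ = 94.
Step 4: Compare |C| = 102 to 94: violated.
The claimed |C| lies above the Hamming bound, so no 2-ary code of length 16 with d ≥ 7 can have 102 codewords.


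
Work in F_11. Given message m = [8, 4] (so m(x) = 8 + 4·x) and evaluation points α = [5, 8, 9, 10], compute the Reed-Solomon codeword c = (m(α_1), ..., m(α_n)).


c = [6, 7, 0, 4]

Message polynomial: m(x) = 8 + 4·x (mod 11).
For each evaluation point α_i, compute m(α_i) mod 11:
  α_1 = 5: Horner steps 4 → 6, so m(5) = 6.
  α_2 = 8: Horner steps 4 → 7, so m(8) = 7.
  α_3 = 9: Horner steps 4 → 0, so m(9) = 0.
  α_4 = 10: Horner steps 4 → 4, so m(10) = 4.
Codeword c = [6, 7, 0, 4] ∈ F_11^4.


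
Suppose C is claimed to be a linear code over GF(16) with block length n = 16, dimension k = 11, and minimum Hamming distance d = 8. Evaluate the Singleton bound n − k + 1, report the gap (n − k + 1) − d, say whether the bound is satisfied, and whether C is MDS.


Singleton RHS = n − k + 1 = 6, slack = -2, bound violated (no such code; not MDS).

Singleton bound: d ≤ n − k + 1.
Here n = 16, k = 11, so n − k + 1 = 6.
Given d = 8, check d ≤ 6: NO.
Slack = (n − k + 1) − d = -2.
The slack is negative: d = 8 exceeds n − k + 1 = 6 by 2, so the Singleton bound is violated and no linear [16, 11, 8]_16 code can exist. In particular it is not MDS (MDS requires d = n − k + 1 exactly).
Description: the claimed parameters are [16, 11, 8]_16; such a code would be impossible (violates the Singleton bound).


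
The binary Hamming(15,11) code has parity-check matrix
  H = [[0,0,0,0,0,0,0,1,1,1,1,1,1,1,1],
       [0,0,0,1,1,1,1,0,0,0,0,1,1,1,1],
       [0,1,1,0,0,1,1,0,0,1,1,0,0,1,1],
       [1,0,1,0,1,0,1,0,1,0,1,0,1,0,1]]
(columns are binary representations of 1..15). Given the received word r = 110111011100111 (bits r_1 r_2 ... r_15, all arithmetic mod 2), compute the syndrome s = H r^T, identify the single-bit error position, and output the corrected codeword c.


s = (0, 0, 1, 1)^T, error position = 3, corrected codeword c = 111111011100111

Compute s = H r^T mod 2 one row at a time:
  s_1 = 1 + 1 + 1 + 0 + 0 + 1 + 1 + 1 = 6 ≡ 0 (mod 2).
  s_2 = 1 + 1 + 1 + 0 + 0 + 1 + 1 + 1 = 6 ≡ 0 (mod 2).
  s_3 = 1 + 0 + 1 + 0 + 1 + 0 + 1 + 1 = 5 ≡ 1 (mod 2).
  s_4 = 1 + 0 + 1 + 0 + 1 + 0 + 1 + 1 = 5 ≡ 1 (mod 2).
s = (0, 0, 1, 1)^T — this equals column 3 of H (binary 0011), so error is at position 3.
Correct: flip bit 3 of r = 110111011100111 to get c = 111111011100111.


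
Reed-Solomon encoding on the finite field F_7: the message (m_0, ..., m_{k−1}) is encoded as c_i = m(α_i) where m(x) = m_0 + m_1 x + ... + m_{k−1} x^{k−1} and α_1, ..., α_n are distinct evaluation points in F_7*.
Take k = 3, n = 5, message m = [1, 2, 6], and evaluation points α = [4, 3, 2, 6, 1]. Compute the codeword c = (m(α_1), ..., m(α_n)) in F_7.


c = [0, 5, 1, 5, 2]

Message polynomial: m(x) = 1 + 2·x + 6·x^2 (mod 7).
For each evaluation point α_i, compute m(α_i) mod 7:
  α_1 = 4: Horner steps 6 → 5 → 0, so m(4) = 0.
  α_2 = 3: Horner steps 6 → 6 → 5, so m(3) = 5.
  α_3 = 2: Horner steps 6 → 0 → 1, so m(2) = 1.
  α_4 = 6: Horner steps 6 → 3 → 5, so m(6) = 5.
  α_5 = 1: Horner steps 6 → 1 → 2, so m(1) = 2.
Codeword c = [0, 5, 1, 5, 2] ∈ F_7^5.


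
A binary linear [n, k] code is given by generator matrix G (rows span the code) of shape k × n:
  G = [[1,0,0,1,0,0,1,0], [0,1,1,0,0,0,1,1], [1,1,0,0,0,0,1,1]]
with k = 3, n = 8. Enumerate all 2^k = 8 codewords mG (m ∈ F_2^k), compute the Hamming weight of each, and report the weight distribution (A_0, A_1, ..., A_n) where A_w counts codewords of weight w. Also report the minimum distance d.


Weight distribution: A_0 = 1, A_2 = 1, A_3 = 3, A_4 = 2, A_5 = 1. Minimum distance d = 2.

Enumerate all 2^3 = 8 messages m ∈ F_2^3.
For each, compute codeword c = mG in F_2^8, then tally its weight.
  m = 000 → c = 00000000, weight = 0.
  m = 100 → c = 10010010, weight = 3.
  m = 010 → c = 01100011, weight = 4.
  m = 110 → c = 11110001, weight = 5.
  m = 001 → c = 11000011, weight = 4.
  m = 101 → c = 01010001, weight = 3.
  m = 011 → c = 10100000, weight = 2.
  m = 111 → c = 00110010, weight = 3.
Tally weights:
  weight 0: 1 codewords.
  weight 2: 1 codewords.
  weight 3: 3 codewords.
  weight 4: 2 codewords.
  weight 5: 1 codewords.
Minimum distance d = smallest w > 0 with A_w > 0 = 2.
Sanity: Σ A_w = 8 = 2^3 = 8 ✓.


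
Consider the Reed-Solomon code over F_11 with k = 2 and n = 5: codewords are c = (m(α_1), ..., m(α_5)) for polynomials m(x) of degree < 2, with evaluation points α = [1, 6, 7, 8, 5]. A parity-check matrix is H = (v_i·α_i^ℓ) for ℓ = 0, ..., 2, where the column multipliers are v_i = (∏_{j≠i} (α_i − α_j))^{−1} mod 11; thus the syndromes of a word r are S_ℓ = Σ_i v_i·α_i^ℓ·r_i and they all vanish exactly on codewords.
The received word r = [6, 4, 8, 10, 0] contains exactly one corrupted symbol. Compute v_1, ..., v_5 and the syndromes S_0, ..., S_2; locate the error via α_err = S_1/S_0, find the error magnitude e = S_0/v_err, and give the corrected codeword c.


S = (1, 8, 9), error at position 4, error magnitude e = 9, c = [6, 4, 8, 1, 0].

Step 1: column multipliers v_i = (∏_{j≠i}(α_i − α_j))^{−1} mod 11.
  i = 1 (α = 1): (1−6)(1−7)(1−8)(1−5) = (−5)·(−6)·(−7)·(−4) = 840 ≡ 4, so v_1 = 4^{−1} = 3 (mod 11).
  i = 2 (α = 6): (6−1)(6−7)(6−8)(6−5) = 5·(−1)·(−2)·1 = 10 ≡ 10, so v_2 = 10^{−1} = 10 (mod 11).
  i = 3 (α = 7): (7−1)(7−6)(7−8)(7−5) = 6·1·(−1)·2 = −12 ≡ 10, so v_3 = 10^{−1} = 10 (mod 11).
  i = 4 (α = 8): (8−1)(8−6)(8−7)(8−5) = 7·2·1·3 = 42 ≡ 9, so v_4 = 9^{−1} = 5 (mod 11).
  i = 5 (α = 5): (5−1)(5−6)(5−7)(5−8) = 4·(−1)·(−2)·(−3) = −24 ≡ 9, so v_5 = 9^{−1} = 5 (mod 11).
  v = [3, 10, 10, 5, 5].
Step 2: syndromes of r = [6, 4, 8, 10, 0] (all sums mod 11).
  S_0 = Σ v_i r_i = 3·6 + 10·4 + 10·8 + 5·10 + 5·0 = 188 ≡ 1.
  S_1 = Σ v_i α_i r_i = 3·1·6 + 10·6·4 + 10·7·8 + 5·8·10 + 5·5·0 = 1218 ≡ 8.
  α_i^2 mod 11 = [1, 3, 5, 9, 3].
  S_2 = Σ v_i α_i^2 r_i = 3·1·6 + 10·3·4 + 10·5·8 + 5·9·10 + 5·3·0 = 988 ≡ 9.
  S = (1, 8, 9) ≠ 0, so r is not a codeword (an error is present).
Step 3: locate the error. For a single error e at position i, S_ℓ = v_i·e·α_i^ℓ, so α_err = S_1/S_0.
  S_0^{−1} = 1^{−1} = 1 (mod 11), so α_err = 8·1 = 8 ≡ 8 = α_4. Error position i = 4.
  Consistency check: S_2/S_1 = 9·7 = 63 ≡ 8 = α_err ✓ (single-error assumption holds).
Step 4: error magnitude e = S_0/v_4 = S_0·∏_{j≠4}(α_4 − α_j) = 1·9 = 9 ≡ 9 (mod 11).
Step 5: correct position 4: c_4 = r_4 − e = 10 − 9 ≡ 1 (mod 11). Hence c = [6, 4, 8, 1, 0].
  Check: interpolating c through the α_i gives m(x) = 2 + 4·x (degree < 2) with m(α_i) = c_i for every i, so c is indeed a codeword.


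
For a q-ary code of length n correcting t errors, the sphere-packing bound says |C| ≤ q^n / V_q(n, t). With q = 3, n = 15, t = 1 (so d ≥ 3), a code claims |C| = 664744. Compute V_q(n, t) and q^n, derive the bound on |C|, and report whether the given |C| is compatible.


V_q(n, t) = 31, q^n = 14348907, Hamming bound = 462867, |C| = 664744 > bound (violated).

Step 1: Compute V_q(n, t) = Σ_{j=0}^1 C(n, j) (q−1)^j.
  j = 0: C(15,0)·(2)^0 = 1·1 = 1.
  j = 1: C(15,1)·(2)^1 = 15·2 = 30.
  V_q(n, t) = 1 + 30 = 31.
Step 2: q^n = 3^15 = 14348907.
Step 3: Hamming bound ⌊q^n / V_q(n,t)⌋ = ⌊14348907/31⌋ = 462867.
Step 4: Compare |C| = 664744 to 462867: violated.
The claimed |C| lies above the Hamming bound, so no 3-ary code of length 15 with d ≥ 3 can have 664744 codewords.


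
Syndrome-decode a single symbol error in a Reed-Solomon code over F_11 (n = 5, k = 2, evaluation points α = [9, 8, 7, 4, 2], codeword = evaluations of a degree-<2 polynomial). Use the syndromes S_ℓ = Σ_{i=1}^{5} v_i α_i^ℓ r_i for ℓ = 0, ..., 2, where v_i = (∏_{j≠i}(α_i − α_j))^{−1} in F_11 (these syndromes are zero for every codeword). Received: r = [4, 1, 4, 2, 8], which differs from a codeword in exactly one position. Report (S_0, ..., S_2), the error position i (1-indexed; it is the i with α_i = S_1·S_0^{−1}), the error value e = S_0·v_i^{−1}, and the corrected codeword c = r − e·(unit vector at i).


S = (7, 8, 6), error at position 1, error magnitude e = 6, c = [9, 1, 4, 2, 8].

Step 1: column multipliers v_i = (∏_{j≠i}(α_i − α_j))^{−1} mod 11.
  i = 1 (α = 9): (9−8)(9−7)(9−4)(9−2) = 1·2·5·7 = 70 ≡ 4, so v_1 = 4^{−1} = 3 (mod 11).
  i = 2 (α = 8): (8−9)(8−7)(8−4)(8−2) = (−1)·1·4·6 = −24 ≡ 9, so v_2 = 9^{−1} = 5 (mod 11).
  i = 3 (α = 7): (7−9)(7−8)(7−4)(7−2) = (−2)·(−1)·3·5 = 30 ≡ 8, so v_3 = 8^{−1} = 7 (mod 11).
  i = 4 (α = 4): (4−9)(4−8)(4−7)(4−2) = (−5)·(−4)·(−3)·2 = −120 ≡ 1, so v_4 = 1^{−1} = 1 (mod 11).
  i = 5 (α = 2): (2−9)(2−8)(2−7)(2−4) = (−7)·(−6)·(−5)·(−2) = 420 ≡ 2, so v_5 = 2^{−1} = 6 (mod 11).
  v = [3, 5, 7, 1, 6].
Step 2: syndromes of r = [4, 1, 4, 2, 8] (all sums mod 11).
  S_0 = Σ v_i r_i = 3·4 + 5·1 + 7·4 + 1·2 + 6·8 = 95 ≡ 7.
  S_1 = Σ v_i α_i r_i = 3·9·4 + 5·8·1 + 7·7·4 + 1·4·2 + 6·2·8 = 448 ≡ 8.
  α_i^2 mod 11 = [4, 9, 5, 5, 4].
  S_2 = Σ v_i α_i^2 r_i = 3·4·4 + 5·9·1 + 7·5·4 + 1·5·2 + 6·4·8 = 435 ≡ 6.
  S = (7, 8, 6) ≠ 0, so r is not a codeword (an error is present).
Step 3: locate the error. For a single error e at position i, S_ℓ = v_i·e·α_i^ℓ, so α_err = S_1/S_0.
  S_0^{−1} = 7^{−1} = 8 (mod 11), so α_err = 8·8 = 64 ≡ 9 = α_1. Error position i = 1.
  Consistency check: S_2/S_1 = 6·7 = 42 ≡ 9 = α_err ✓ (single-error assumption holds).
Step 4: error magnitude e = S_0/v_1 = S_0·∏_{j≠1}(α_1 − α_j) = 7·4 = 28 ≡ 6 (mod 11).
Step 5: correct position 1: c_1 = r_1 − e = 4 − 6 ≡ 9 (mod 11). Hence c = [9, 1, 4, 2, 8].
  Check: interpolating c through the α_i gives m(x) = 3 + 8·x (degree < 2) with m(α_i) = c_i for every i, so c is indeed a codeword.


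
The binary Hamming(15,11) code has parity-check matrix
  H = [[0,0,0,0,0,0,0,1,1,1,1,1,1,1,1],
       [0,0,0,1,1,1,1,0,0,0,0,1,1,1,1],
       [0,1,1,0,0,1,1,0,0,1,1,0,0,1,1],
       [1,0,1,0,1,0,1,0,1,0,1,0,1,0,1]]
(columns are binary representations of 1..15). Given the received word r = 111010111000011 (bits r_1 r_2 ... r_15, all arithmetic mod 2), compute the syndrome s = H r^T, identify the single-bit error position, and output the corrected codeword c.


s = (0, 0, 1, 0)^T, error position = 2, corrected codeword c = 101010111000011

Compute s = H r^T mod 2 one row at a time:
  s_1 = 1 + 1 + 0 + 0 + 0 + 0 + 1 + 1 = 4 ≡ 0 (mod 2).
  s_2 = 0 + 1 + 0 + 1 + 0 + 0 + 1 + 1 = 4 ≡ 0 (mod 2).
  s_3 = 1 + 1 + 0 + 1 + 0 + 0 + 1 + 1 = 5 ≡ 1 (mod 2).
  s_4 = 1 + 1 + 1 + 1 + 1 + 0 + 0 + 1 = 6 ≡ 0 (mod 2).
s = (0, 0, 1, 0)^T — this equals column 2 of H (binary 0010), so error is at position 2.
Correct: flip bit 2 of r = 111010111000011 to get c = 101010111000011.


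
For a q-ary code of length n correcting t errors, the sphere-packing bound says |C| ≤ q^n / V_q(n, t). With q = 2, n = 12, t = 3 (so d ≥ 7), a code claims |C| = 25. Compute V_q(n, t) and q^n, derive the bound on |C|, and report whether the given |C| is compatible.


V_q(n, t) = 299, q^n = 4096, Hamming bound = 13, |C| = 25 > bound (violated).

Step 1: Compute V_q(n, t) = Σ_{j=0}^3 C(n, j) (q−1)^j.
  j = 0: C(12,0)·(1)^0 = 1·1 = 1.
  j = 1: C(12,1)·(1)^1 = 12·1 = 12.
  j = 2: C(12,2)·(1)^2 = 66·1 = 66.
  j = 3: C(12,3)·(1)^3 = 220·1 = 220.
  V_q(n, t) = 1 + 12 + 66 + 220 = 299.
Step 2: q^n = 2^12 = 4096.
Step 3: Hamming bound ⌊q^n / V_q(n,t)⌋ = ⌊4096/299⌋ = 13.
Step 4: Compare |C| = 25 to 13: violated.
The claimed |C| lies above the Hamming bound, so no 2-ary code of length 12 with d ≥ 7 can have 25 codewords.
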